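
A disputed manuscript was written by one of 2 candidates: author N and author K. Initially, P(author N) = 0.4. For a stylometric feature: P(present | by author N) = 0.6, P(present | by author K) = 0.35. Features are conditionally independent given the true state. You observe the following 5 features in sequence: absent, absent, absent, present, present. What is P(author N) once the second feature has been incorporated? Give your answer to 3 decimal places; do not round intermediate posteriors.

After 'absent': P(author N) = 0.4·0.4000 / (0.4·0.4000 + 0.65·0.6000) ≈ 0.2909
After 'absent': P(author N) = 0.4·0.2909 / (0.4·0.2909 + 0.65·0.7091) ≈ 0.2016

0.202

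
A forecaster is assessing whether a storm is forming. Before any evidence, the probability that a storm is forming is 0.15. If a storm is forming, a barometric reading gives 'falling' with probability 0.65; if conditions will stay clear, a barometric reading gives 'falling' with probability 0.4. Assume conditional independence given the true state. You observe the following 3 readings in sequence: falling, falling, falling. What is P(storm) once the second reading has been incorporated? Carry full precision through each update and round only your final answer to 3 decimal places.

0.318

After 'falling': P(storm) = 0.65·0.1500 / (0.65·0.1500 + 0.4·0.8500) ≈ 0.2229
After 'falling': P(storm) = 0.65·0.2229 / (0.65·0.2229 + 0.4·0.7771) ≈ 0.3179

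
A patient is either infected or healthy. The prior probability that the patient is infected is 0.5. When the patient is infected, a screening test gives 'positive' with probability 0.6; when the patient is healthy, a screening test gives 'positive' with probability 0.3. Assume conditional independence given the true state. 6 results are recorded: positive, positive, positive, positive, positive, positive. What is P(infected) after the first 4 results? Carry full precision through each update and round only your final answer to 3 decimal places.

After 'positive': P(infected) = 0.6·0.5000 / (0.6·0.5000 + 0.3·0.5000) ≈ 0.6667
After 'positive': P(infected) = 0.6·0.6667 / (0.6·0.6667 + 0.3·0.3333) ≈ 0.8000
After 'positive': P(infected) = 0.6·0.8000 / (0.6·0.8000 + 0.3·0.2000) ≈ 0.8889
After 'positive': P(infected) = 0.6·0.8889 / (0.6·0.8889 + 0.3·0.1111) ≈ 0.9412

0.941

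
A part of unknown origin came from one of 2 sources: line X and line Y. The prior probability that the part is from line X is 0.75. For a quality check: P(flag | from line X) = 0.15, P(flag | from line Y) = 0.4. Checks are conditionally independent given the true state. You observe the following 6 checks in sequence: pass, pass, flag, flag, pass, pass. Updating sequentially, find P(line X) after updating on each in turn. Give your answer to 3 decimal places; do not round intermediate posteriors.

0.630

Each posterior becomes the prior for the next update.
After 'pass': P(line X) = 0.85·0.7500 / (0.85·0.7500 + 0.6·0.2500) ≈ 0.8095
After 'pass': P(line X) = 0.85·0.8095 / (0.85·0.8095 + 0.6·0.1905) ≈ 0.8576
After 'flag': P(line X) = 0.15·0.8576 / (0.15·0.8576 + 0.4·0.1424) ≈ 0.6930
After 'flag': P(line X) = 0.15·0.6930 / (0.15·0.6930 + 0.4·0.3070) ≈ 0.4585
After 'pass': P(line X) = 0.85·0.4585 / (0.85·0.4585 + 0.6·0.5415) ≈ 0.5453
After 'pass': P(line X) = 0.85·0.5453 / (0.85·0.5453 + 0.6·0.4547) ≈ 0.6295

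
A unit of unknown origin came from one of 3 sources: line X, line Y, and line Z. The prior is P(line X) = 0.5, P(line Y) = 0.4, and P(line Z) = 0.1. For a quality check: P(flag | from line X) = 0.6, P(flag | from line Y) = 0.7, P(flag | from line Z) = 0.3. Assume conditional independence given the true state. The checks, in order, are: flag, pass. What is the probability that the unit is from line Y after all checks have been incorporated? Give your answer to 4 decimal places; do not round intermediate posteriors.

After 'flag': normaliser = 0.6·0.5000 + 0.7·0.4000 + 0.3·0.1000; P(line X) ≈ 0.4918, P(line Y) ≈ 0.4590, P(line Z) ≈ 0.0492
After 'pass': normaliser = 0.4·0.4918 + 0.3·0.4590 + 0.7·0.0492; P(line X) ≈ 0.5333, P(line Y) ≈ 0.3733, P(line Z) ≈ 0.0933

0.3733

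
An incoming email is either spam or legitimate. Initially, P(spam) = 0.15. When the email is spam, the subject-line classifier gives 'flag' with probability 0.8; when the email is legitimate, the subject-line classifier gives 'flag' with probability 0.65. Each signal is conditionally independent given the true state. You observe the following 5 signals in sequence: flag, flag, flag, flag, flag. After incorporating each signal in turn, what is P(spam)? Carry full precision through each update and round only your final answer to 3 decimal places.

After 'flag': P(spam) = 0.8·0.1500 / (0.8·0.1500 + 0.65·0.8500) ≈ 0.1784
After 'flag': P(spam) = 0.8·0.1784 / (0.8·0.1784 + 0.65·0.8216) ≈ 0.2109
After 'flag': P(spam) = 0.8·0.2109 / (0.8·0.2109 + 0.65·0.7891) ≈ 0.2476
After 'flag': P(spam) = 0.8·0.2476 / (0.8·0.2476 + 0.65·0.7524) ≈ 0.2882
After 'flag': P(spam) = 0.8·0.2882 / (0.8·0.2882 + 0.65·0.7118) ≈ 0.3326

0.333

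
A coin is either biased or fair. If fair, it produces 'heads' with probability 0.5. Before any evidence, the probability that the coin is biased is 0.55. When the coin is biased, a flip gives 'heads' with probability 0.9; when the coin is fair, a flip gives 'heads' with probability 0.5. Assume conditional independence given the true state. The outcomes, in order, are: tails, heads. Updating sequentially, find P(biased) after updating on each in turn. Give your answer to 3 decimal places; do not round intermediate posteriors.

0.306

After 'tails': P(biased) = 0.1·0.5500 / (0.1·0.5500 + 0.5·0.4500) ≈ 0.1964
After 'heads': P(biased) = 0.9·0.1964 / (0.9·0.1964 + 0.5·0.8036) ≈ 0.3056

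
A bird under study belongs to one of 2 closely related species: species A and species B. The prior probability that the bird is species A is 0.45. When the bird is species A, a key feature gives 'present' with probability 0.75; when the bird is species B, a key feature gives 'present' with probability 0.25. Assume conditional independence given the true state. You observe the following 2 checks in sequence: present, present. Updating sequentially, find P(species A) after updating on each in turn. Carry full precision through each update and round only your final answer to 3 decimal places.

Apply Bayes' rule sequentially, carrying P(species A) forward.
After 'present': P(species A) = 0.75·0.4500 / (0.75·0.4500 + 0.25·0.5500) ≈ 0.7105
After 'present': P(species A) = 0.75·0.7105 / (0.75·0.7105 + 0.25·0.2895) ≈ 0.8804

0.880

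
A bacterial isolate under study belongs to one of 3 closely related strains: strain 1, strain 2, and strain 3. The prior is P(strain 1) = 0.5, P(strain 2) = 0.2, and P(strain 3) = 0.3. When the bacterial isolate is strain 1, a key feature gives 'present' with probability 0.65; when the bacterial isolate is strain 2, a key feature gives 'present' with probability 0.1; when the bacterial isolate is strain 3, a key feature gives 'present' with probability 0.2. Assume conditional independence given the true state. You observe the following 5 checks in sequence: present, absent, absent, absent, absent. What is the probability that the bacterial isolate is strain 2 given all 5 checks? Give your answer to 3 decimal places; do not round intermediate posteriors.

0.308

After 'present': normaliser = 0.65·0.5000 + 0.1·0.2000 + 0.2·0.3000; P(strain 1) ≈ 0.8025, P(strain 2) ≈ 0.0494, P(strain 3) ≈ 0.1481
After 'absent': normaliser = 0.35·0.8025 + 0.9·0.0494 + 0.8·0.1481; P(strain 1) ≈ 0.6328, P(strain 2) ≈ 0.1001, P(strain 3) ≈ 0.2670
After 'absent': normaliser = 0.35·0.6328 + 0.9·0.1001 + 0.8·0.2670; P(strain 1) ≈ 0.4217, P(strain 2) ≈ 0.1716, P(strain 3) ≈ 0.4067
After 'absent': normaliser = 0.35·0.4217 + 0.9·0.1716 + 0.8·0.4067; P(strain 1) ≈ 0.2352, P(strain 2) ≈ 0.2461, P(strain 3) ≈ 0.5186
After 'absent': normaliser = 0.35·0.2352 + 0.9·0.2461 + 0.8·0.5186; P(strain 1) ≈ 0.1146, P(strain 2) ≈ 0.3082, P(strain 3) ≈ 0.5772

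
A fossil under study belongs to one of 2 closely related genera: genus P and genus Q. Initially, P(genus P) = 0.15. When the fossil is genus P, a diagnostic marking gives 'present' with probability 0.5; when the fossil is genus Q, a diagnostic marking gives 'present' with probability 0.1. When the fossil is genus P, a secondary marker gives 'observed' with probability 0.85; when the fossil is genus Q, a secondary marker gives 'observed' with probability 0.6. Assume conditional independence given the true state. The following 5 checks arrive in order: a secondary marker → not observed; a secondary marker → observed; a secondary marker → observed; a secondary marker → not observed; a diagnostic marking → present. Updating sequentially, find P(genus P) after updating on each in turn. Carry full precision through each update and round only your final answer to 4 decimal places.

0.1994

After a secondary marker='not observed': P(genus P) = 0.15·0.1500 / (0.15·0.1500 + 0.4·0.8500) ≈ 0.0621
After a secondary marker='observed': P(genus P) = 0.85·0.0621 / (0.85·0.0621 + 0.6·0.9379) ≈ 0.0857
After a secondary marker='observed': P(genus P) = 0.85·0.0857 / (0.85·0.0857 + 0.6·0.9143) ≈ 0.1172
After a secondary marker='not observed': P(genus P) = 0.15·0.1172 / (0.15·0.1172 + 0.4·0.8828) ≈ 0.0474
After a diagnostic marking='present': P(genus P) = 0.5·0.0474 / (0.5·0.0474 + 0.1·0.9526) ≈ 0.1994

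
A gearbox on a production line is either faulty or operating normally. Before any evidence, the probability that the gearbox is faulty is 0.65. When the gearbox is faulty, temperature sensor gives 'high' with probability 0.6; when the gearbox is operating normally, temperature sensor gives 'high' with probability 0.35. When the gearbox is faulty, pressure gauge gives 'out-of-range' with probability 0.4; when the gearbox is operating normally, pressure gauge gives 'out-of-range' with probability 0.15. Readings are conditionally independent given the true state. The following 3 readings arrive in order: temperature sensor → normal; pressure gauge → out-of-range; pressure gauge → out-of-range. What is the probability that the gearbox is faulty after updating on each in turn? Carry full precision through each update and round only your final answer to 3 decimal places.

0.890

Each posterior becomes the prior for the next update.
After temperature sensor='normal': P(faulty) = 0.4·0.6500 / (0.4·0.6500 + 0.65·0.3500) ≈ 0.5333
After pressure gauge='out-of-range': P(faulty) = 0.4·0.5333 / (0.4·0.5333 + 0.15·0.4667) ≈ 0.7529
After pressure gauge='out-of-range': P(faulty) = 0.4·0.7529 / (0.4·0.7529 + 0.15·0.2471) ≈ 0.8904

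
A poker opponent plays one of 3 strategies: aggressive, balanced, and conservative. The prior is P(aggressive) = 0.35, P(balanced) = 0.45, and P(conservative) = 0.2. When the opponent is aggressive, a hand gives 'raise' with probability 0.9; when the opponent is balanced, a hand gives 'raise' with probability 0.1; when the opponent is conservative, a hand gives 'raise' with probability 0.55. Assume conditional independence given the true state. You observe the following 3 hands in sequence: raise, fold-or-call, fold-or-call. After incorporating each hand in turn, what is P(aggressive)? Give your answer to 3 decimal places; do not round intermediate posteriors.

0.051

After 'raise': normaliser = 0.9·0.3500 + 0.1·0.4500 + 0.55·0.2000; P(aggressive) ≈ 0.6702, P(balanced) ≈ 0.0957, P(conservative) ≈ 0.2340
After 'fold-or-call': normaliser = 0.1·0.6702 + 0.9·0.0957 + 0.45·0.2340; P(aggressive) ≈ 0.2593, P(balanced) ≈ 0.3333, P(conservative) ≈ 0.4074
After 'fold-or-call': normaliser = 0.1·0.2593 + 0.9·0.3333 + 0.45·0.4074; P(aggressive) ≈ 0.0509, P(balanced) ≈ 0.5891, P(conservative) ≈ 0.3600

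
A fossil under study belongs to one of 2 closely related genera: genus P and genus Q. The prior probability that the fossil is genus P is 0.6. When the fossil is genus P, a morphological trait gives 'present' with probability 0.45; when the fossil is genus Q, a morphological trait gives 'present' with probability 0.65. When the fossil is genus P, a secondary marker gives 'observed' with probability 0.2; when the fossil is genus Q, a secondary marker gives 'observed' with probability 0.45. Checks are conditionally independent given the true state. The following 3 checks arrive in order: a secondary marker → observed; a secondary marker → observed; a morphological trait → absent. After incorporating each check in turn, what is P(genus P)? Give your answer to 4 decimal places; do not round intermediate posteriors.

0.3177

After a secondary marker='observed': P(genus P) = 0.2·0.6000 / (0.2·0.6000 + 0.45·0.4000) ≈ 0.4000
After a secondary marker='observed': P(genus P) = 0.2·0.4000 / (0.2·0.4000 + 0.45·0.6000) ≈ 0.2286
After a morphological trait='absent': P(genus P) = 0.55·0.2286 / (0.55·0.2286 + 0.35·0.7714) ≈ 0.3177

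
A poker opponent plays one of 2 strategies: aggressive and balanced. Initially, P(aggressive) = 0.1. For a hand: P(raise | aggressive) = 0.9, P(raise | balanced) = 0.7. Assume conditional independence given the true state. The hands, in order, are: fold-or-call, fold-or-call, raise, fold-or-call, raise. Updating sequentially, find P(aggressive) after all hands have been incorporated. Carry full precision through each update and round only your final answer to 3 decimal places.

Each posterior becomes the prior for the next update.
After 'fold-or-call': P(aggressive) = 0.1·0.1000 / (0.1·0.1000 + 0.3·0.9000) ≈ 0.0357
After 'fold-or-call': P(aggressive) = 0.1·0.0357 / (0.1·0.0357 + 0.3·0.9643) ≈ 0.0122
After 'raise': P(aggressive) = 0.9·0.0122 / (0.9·0.0122 + 0.7·0.9878) ≈ 0.0156
After 'fold-or-call': P(aggressive) = 0.1·0.0156 / (0.1·0.0156 + 0.3·0.9844) ≈ 0.0053
After 'raise': P(aggressive) = 0.9·0.0053 / (0.9·0.0053 + 0.7·0.9947) ≈ 0.0068

0.007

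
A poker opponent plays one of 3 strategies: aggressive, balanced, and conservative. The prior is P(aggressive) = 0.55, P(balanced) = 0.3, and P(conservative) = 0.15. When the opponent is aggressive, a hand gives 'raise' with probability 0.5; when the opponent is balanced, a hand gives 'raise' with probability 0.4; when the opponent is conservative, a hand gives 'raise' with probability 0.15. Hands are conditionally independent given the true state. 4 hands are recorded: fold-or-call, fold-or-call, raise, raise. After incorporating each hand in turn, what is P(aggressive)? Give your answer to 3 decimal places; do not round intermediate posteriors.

After 'fold-or-call': normaliser = 0.5·0.5500 + 0.6·0.3000 + 0.85·0.1500; P(aggressive) ≈ 0.4721, P(balanced) ≈ 0.3090, P(conservative) ≈ 0.2189
After 'fold-or-call': normaliser = 0.5·0.4721 + 0.6·0.3090 + 0.85·0.2189; P(aggressive) ≈ 0.3886, P(balanced) ≈ 0.3052, P(conservative) ≈ 0.3063
After 'raise': normaliser = 0.5·0.3886 + 0.4·0.3052 + 0.15·0.3063; P(aggressive) ≈ 0.5362, P(balanced) ≈ 0.3370, P(conservative) ≈ 0.1268
After 'raise': normaliser = 0.5·0.5362 + 0.4·0.3370 + 0.15·0.1268; P(aggressive) ≈ 0.6355, P(balanced) ≈ 0.3194, P(conservative) ≈ 0.0451

0.635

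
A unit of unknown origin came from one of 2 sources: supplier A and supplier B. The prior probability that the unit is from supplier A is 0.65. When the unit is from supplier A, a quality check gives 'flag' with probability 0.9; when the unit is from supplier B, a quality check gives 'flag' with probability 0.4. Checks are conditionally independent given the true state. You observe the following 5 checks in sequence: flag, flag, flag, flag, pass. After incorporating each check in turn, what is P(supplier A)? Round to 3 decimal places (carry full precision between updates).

Each posterior becomes the prior for the next update.
After 'flag': P(supplier A) = 0.9·0.6500 / (0.9·0.6500 + 0.4·0.3500) ≈ 0.8069
After 'flag': P(supplier A) = 0.9·0.8069 / (0.9·0.8069 + 0.4·0.1931) ≈ 0.9039
After 'flag': P(supplier A) = 0.9·0.9039 / (0.9·0.9039 + 0.4·0.0961) ≈ 0.9549
After 'flag': P(supplier A) = 0.9·0.9549 / (0.9·0.9549 + 0.4·0.0451) ≈ 0.9794
After 'pass': P(supplier A) = 0.1·0.9794 / (0.1·0.9794 + 0.6·0.0206) ≈ 0.8881

0.888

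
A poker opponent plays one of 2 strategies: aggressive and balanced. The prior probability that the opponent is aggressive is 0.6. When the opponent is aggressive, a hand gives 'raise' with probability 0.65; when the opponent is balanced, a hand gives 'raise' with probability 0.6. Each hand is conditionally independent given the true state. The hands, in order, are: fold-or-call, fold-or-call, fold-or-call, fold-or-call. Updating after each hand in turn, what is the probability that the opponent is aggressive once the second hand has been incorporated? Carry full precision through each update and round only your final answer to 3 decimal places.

0.535

After 'fold-or-call': P(aggressive) = 0.35·0.6000 / (0.35·0.6000 + 0.4·0.4000) ≈ 0.5676
After 'fold-or-call': P(aggressive) = 0.35·0.5676 / (0.35·0.5676 + 0.4·0.4324) ≈ 0.5345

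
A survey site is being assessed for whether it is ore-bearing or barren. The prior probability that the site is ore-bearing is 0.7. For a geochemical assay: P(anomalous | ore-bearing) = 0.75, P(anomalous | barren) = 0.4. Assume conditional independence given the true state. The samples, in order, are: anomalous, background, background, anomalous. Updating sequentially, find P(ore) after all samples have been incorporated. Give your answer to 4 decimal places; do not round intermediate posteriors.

After 'anomalous': P(ore) = 0.75·0.7000 / (0.75·0.7000 + 0.4·0.3000) ≈ 0.8140
After 'background': P(ore) = 0.25·0.8140 / (0.25·0.8140 + 0.6·0.1860) ≈ 0.6458
After 'background': P(ore) = 0.25·0.6458 / (0.25·0.6458 + 0.6·0.3542) ≈ 0.4317
After 'anomalous': P(ore) = 0.75·0.4317 / (0.75·0.4317 + 0.4·0.5683) ≈ 0.5875

0.5875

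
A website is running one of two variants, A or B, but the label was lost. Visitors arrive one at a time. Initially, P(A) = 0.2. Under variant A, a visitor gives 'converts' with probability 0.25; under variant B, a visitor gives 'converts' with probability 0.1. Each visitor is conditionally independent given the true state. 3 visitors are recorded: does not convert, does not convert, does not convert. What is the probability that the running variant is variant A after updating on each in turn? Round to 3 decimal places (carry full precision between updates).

0.126

After 'does not convert': P(A) = 0.75·0.2000 / (0.75·0.2000 + 0.9·0.8000) ≈ 0.1724
After 'does not convert': P(A) = 0.75·0.1724 / (0.75·0.1724 + 0.9·0.8276) ≈ 0.1479
After 'does not convert': P(A) = 0.75·0.1479 / (0.75·0.1479 + 0.9·0.8521) ≈ 0.1264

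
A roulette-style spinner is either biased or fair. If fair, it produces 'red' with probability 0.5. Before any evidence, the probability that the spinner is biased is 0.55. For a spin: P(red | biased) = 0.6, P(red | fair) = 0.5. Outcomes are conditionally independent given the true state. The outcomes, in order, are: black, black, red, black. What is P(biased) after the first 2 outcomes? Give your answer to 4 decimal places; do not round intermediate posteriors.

0.4389

Apply Bayes' rule sequentially, carrying P(biased) forward.
After 'black': P(biased) = 0.4·0.5500 / (0.4·0.5500 + 0.5·0.4500) ≈ 0.4944
After 'black': P(biased) = 0.4·0.4944 / (0.4·0.4944 + 0.5·0.5056) ≈ 0.4389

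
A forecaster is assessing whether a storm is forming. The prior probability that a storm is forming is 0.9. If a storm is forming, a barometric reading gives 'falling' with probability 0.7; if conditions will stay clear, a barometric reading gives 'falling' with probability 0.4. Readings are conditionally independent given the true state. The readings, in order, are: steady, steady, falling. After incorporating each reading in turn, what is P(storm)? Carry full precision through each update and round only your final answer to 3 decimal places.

0.797

After 'steady': P(storm) = 0.3·0.9000 / (0.3·0.9000 + 0.6·0.1000) ≈ 0.8182
After 'steady': P(storm) = 0.3·0.8182 / (0.3·0.8182 + 0.6·0.1818) ≈ 0.6923
After 'falling': P(storm) = 0.7·0.6923 / (0.7·0.6923 + 0.4·0.3077) ≈ 0.7975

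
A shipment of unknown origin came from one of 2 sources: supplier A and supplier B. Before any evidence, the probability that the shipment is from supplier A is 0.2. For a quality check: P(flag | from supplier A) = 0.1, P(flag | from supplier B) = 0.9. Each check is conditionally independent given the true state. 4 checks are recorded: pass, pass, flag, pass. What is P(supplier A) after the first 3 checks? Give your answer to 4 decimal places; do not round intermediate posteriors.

After 'pass': P(supplier A) = 0.9·0.2000 / (0.9·0.2000 + 0.1·0.8000) ≈ 0.6923
After 'pass': P(supplier A) = 0.9·0.6923 / (0.9·0.6923 + 0.1·0.3077) ≈ 0.9529
After 'flag': P(supplier A) = 0.1·0.9529 / (0.1·0.9529 + 0.9·0.0471) ≈ 0.6923

0.6923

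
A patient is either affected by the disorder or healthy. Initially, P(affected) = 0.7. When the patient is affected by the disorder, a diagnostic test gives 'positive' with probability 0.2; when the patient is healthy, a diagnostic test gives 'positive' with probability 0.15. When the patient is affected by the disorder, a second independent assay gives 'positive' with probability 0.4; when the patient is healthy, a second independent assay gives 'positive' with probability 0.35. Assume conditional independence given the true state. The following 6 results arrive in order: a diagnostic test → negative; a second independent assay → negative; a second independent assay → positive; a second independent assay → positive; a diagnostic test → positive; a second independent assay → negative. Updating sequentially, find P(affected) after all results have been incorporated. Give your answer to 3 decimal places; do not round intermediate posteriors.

Apply Bayes' rule sequentially, carrying P(affected) forward.
After a diagnostic test='negative': P(affected) = 0.8·0.7000 / (0.8·0.7000 + 0.85·0.3000) ≈ 0.6871
After a second independent assay='negative': P(affected) = 0.6·0.6871 / (0.6·0.6871 + 0.65·0.3129) ≈ 0.6697
After a second independent assay='positive': P(affected) = 0.4·0.6697 / (0.4·0.6697 + 0.35·0.3303) ≈ 0.6985
After a second independent assay='positive': P(affected) = 0.4·0.6985 / (0.4·0.6985 + 0.35·0.3015) ≈ 0.7259
After a diagnostic test='positive': P(affected) = 0.2·0.7259 / (0.2·0.7259 + 0.15·0.2741) ≈ 0.7793
After a second independent assay='negative': P(affected) = 0.6·0.7793 / (0.6·0.7793 + 0.65·0.2207) ≈ 0.7652

0.765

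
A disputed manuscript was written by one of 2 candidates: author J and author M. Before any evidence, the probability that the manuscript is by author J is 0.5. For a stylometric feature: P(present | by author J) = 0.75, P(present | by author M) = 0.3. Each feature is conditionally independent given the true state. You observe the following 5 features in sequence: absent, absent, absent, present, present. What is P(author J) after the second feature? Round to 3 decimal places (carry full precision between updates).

0.113

After 'absent': P(author J) = 0.25·0.5000 / (0.25·0.5000 + 0.7·0.5000) ≈ 0.2632
After 'absent': P(author J) = 0.25·0.2632 / (0.25·0.2632 + 0.7·0.7368) ≈ 0.1131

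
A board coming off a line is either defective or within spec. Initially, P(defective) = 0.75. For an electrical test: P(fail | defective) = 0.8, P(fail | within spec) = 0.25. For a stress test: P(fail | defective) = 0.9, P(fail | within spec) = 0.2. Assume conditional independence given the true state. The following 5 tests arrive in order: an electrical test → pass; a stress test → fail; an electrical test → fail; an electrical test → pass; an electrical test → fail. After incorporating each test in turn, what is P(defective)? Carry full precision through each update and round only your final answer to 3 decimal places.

After an electrical test='pass': P(defective) = 0.2·0.7500 / (0.2·0.7500 + 0.75·0.2500) ≈ 0.4444
After a stress test='fail': P(defective) = 0.9·0.4444 / (0.9·0.4444 + 0.2·0.5556) ≈ 0.7826
After an electrical test='fail': P(defective) = 0.8·0.7826 / (0.8·0.7826 + 0.25·0.2174) ≈ 0.9201
After an electrical test='pass': P(defective) = 0.2·0.9201 / (0.2·0.9201 + 0.75·0.0799) ≈ 0.7544
After an electrical test='fail': P(defective) = 0.8·0.7544 / (0.8·0.7544 + 0.25·0.2456) ≈ 0.9077

0.908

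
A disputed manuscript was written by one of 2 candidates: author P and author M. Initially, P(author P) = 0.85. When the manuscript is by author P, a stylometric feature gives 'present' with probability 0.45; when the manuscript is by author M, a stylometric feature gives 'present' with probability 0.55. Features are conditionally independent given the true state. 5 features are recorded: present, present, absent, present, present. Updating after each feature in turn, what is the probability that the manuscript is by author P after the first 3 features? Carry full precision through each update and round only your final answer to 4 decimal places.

After 'present': P(author P) = 0.45·0.8500 / (0.45·0.8500 + 0.55·0.1500) ≈ 0.8226
After 'present': P(author P) = 0.45·0.8226 / (0.45·0.8226 + 0.55·0.1774) ≈ 0.7914
After 'absent': P(author P) = 0.55·0.7914 / (0.55·0.7914 + 0.45·0.2086) ≈ 0.8226

0.8226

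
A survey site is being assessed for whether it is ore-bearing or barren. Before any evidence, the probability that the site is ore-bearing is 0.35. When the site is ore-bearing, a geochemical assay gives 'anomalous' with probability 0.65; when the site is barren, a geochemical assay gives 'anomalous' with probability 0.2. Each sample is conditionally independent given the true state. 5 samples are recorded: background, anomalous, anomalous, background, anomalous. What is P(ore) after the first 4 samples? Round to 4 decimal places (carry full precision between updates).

After 'background': P(ore) = 0.35·0.3500 / (0.35·0.3500 + 0.8·0.6500) ≈ 0.1907
After 'anomalous': P(ore) = 0.65·0.1907 / (0.65·0.1907 + 0.2·0.8093) ≈ 0.4336
After 'anomalous': P(ore) = 0.65·0.4336 / (0.65·0.4336 + 0.2·0.5664) ≈ 0.7133
After 'background': P(ore) = 0.35·0.7133 / (0.35·0.7133 + 0.8·0.2867) ≈ 0.5212

0.5212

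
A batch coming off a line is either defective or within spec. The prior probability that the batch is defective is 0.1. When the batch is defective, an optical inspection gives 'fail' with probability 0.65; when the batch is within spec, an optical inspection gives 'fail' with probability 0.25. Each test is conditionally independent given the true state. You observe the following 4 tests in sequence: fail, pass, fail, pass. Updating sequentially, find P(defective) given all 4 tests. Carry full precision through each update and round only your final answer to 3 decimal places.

After 'fail': P(defective) = 0.65·0.1000 / (0.65·0.1000 + 0.25·0.9000) ≈ 0.2241
After 'pass': P(defective) = 0.35·0.2241 / (0.35·0.2241 + 0.75·0.7759) ≈ 0.1188
After 'fail': P(defective) = 0.65·0.1188 / (0.65·0.1188 + 0.25·0.8812) ≈ 0.2595
After 'pass': P(defective) = 0.35·0.2595 / (0.35·0.2595 + 0.75·0.7405) ≈ 0.1406

0.141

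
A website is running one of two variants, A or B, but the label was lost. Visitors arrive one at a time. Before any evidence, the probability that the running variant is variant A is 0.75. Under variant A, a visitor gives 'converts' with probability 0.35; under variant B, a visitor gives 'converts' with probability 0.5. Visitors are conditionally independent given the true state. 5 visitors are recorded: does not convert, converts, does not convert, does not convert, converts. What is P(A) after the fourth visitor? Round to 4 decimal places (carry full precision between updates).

0.8219

Each posterior becomes the prior for the next update.
After 'does not convert': P(A) = 0.65·0.7500 / (0.65·0.7500 + 0.5·0.2500) ≈ 0.7959
After 'converts': P(A) = 0.35·0.7959 / (0.35·0.7959 + 0.5·0.2041) ≈ 0.7319
After 'does not convert': P(A) = 0.65·0.7319 / (0.65·0.7319 + 0.5·0.2681) ≈ 0.7802
After 'does not convert': P(A) = 0.65·0.7802 / (0.65·0.7802 + 0.5·0.2198) ≈ 0.8219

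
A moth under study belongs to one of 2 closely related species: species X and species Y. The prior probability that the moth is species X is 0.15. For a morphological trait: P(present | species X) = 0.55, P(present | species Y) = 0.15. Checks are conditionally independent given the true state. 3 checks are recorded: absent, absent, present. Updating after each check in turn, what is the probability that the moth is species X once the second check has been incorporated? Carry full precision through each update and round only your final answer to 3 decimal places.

After 'absent': P(species X) = 0.45·0.1500 / (0.45·0.1500 + 0.85·0.8500) ≈ 0.0854
After 'absent': P(species X) = 0.45·0.0854 / (0.45·0.0854 + 0.85·0.9146) ≈ 0.0471

0.047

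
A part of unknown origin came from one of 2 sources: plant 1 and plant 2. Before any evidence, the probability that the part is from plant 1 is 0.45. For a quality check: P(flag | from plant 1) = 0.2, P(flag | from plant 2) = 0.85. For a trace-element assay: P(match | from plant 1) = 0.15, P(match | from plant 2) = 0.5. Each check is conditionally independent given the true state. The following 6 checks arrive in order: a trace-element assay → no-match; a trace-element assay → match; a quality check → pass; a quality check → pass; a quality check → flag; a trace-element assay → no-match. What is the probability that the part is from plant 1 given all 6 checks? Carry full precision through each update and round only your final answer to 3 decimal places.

0.826

After a trace-element assay='no-match': P(plant 1) = 0.85·0.4500 / (0.85·0.4500 + 0.5·0.5500) ≈ 0.5817
After a trace-element assay='match': P(plant 1) = 0.15·0.5817 / (0.15·0.5817 + 0.5·0.4183) ≈ 0.2944
After a quality check='pass': P(plant 1) = 0.8·0.2944 / (0.8·0.2944 + 0.15·0.7056) ≈ 0.6900
After a quality check='pass': P(plant 1) = 0.8·0.6900 / (0.8·0.6900 + 0.15·0.3100) ≈ 0.9223
After a quality check='flag': P(plant 1) = 0.2·0.9223 / (0.2·0.9223 + 0.85·0.0777) ≈ 0.7363
After a trace-element assay='no-match': P(plant 1) = 0.85·0.7363 / (0.85·0.7363 + 0.5·0.2637) ≈ 0.8260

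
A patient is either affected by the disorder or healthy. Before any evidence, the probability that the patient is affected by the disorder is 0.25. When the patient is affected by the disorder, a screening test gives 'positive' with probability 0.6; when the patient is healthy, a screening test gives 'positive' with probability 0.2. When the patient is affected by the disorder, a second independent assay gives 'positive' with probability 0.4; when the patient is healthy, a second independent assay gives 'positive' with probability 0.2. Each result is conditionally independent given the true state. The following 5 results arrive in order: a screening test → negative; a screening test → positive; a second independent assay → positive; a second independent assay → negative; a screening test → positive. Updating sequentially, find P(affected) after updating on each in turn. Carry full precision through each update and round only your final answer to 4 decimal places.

0.6923

After a screening test='negative': P(affected) = 0.4·0.2500 / (0.4·0.2500 + 0.8·0.7500) ≈ 0.1429
After a screening test='positive': P(affected) = 0.6·0.1429 / (0.6·0.1429 + 0.2·0.8571) ≈ 0.3333
After a second independent assay='positive': P(affected) = 0.4·0.3333 / (0.4·0.3333 + 0.2·0.6667) ≈ 0.5000
After a second independent assay='negative': P(affected) = 0.6·0.5000 / (0.6·0.5000 + 0.8·0.5000) ≈ 0.4286
After a screening test='positive': P(affected) = 0.6·0.4286 / (0.6·0.4286 + 0.2·0.5714) ≈ 0.6923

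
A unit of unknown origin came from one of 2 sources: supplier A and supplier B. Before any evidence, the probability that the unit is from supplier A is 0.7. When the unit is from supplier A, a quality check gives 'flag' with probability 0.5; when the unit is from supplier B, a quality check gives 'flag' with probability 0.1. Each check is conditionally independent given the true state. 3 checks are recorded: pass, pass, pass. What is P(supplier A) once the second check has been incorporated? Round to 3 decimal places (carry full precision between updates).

0.419

After 'pass': P(supplier A) = 0.5·0.7000 / (0.5·0.7000 + 0.9·0.3000) ≈ 0.5645
After 'pass': P(supplier A) = 0.5·0.5645 / (0.5·0.5645 + 0.9·0.4355) ≈ 0.4187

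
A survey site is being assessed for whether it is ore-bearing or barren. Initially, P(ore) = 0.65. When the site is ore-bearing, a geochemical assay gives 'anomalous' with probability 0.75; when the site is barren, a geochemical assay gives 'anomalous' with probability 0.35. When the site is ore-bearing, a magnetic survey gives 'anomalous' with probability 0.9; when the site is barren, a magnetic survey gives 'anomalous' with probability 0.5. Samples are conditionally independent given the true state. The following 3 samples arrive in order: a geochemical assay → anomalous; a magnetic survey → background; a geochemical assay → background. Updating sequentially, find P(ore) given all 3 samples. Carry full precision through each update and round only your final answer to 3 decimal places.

0.234

Each posterior becomes the prior for the next update.
After a geochemical assay='anomalous': P(ore) = 0.75·0.6500 / (0.75·0.6500 + 0.35·0.3500) ≈ 0.7992
After a magnetic survey='background': P(ore) = 0.1·0.7992 / (0.1·0.7992 + 0.5·0.2008) ≈ 0.4432
After a geochemical assay='background': P(ore) = 0.25·0.4432 / (0.25·0.4432 + 0.65·0.5568) ≈ 0.2344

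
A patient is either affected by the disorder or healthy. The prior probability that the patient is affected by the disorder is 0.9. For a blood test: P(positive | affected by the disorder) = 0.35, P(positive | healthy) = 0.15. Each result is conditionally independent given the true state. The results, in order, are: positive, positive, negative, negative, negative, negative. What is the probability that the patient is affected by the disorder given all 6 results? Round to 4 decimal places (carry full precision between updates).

0.9437

Each posterior becomes the prior for the next update.
After 'positive': P(affected) = 0.35·0.9000 / (0.35·0.9000 + 0.15·0.1000) ≈ 0.9545
After 'positive': P(affected) = 0.35·0.9545 / (0.35·0.9545 + 0.15·0.0455) ≈ 0.9800
After 'negative': P(affected) = 0.65·0.9800 / (0.65·0.9800 + 0.85·0.0200) ≈ 0.9740
After 'negative': P(affected) = 0.65·0.9740 / (0.65·0.9740 + 0.85·0.0260) ≈ 0.9663
After 'negative': P(affected) = 0.65·0.9663 / (0.65·0.9663 + 0.85·0.0337) ≈ 0.9564
After 'negative': P(affected) = 0.65·0.9564 / (0.65·0.9564 + 0.85·0.0436) ≈ 0.9437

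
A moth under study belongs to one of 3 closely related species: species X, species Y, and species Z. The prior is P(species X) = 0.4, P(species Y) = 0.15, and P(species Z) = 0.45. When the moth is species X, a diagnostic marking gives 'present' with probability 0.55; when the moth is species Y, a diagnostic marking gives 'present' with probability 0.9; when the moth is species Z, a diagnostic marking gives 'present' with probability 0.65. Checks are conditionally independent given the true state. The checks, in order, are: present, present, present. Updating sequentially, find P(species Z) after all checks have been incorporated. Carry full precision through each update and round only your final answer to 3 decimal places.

0.413

After 'present': normaliser = 0.55·0.4000 + 0.9·0.1500 + 0.65·0.4500; P(species X) ≈ 0.3398, P(species Y) ≈ 0.2085, P(species Z) ≈ 0.4517
After 'present': normaliser = 0.55·0.3398 + 0.9·0.2085 + 0.65·0.4517; P(species X) ≈ 0.2797, P(species Y) ≈ 0.2808, P(species Z) ≈ 0.4395
After 'present': normaliser = 0.55·0.2797 + 0.9·0.2808 + 0.65·0.4395; P(species X) ≈ 0.2222, P(species Y) ≈ 0.3651, P(species Z) ≈ 0.4127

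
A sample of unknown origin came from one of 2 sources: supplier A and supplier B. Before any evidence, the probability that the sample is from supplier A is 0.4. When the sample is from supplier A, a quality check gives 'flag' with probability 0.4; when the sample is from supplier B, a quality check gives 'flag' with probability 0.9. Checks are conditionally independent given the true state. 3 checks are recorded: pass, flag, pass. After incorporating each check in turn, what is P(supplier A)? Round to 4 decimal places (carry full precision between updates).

After 'pass': P(supplier A) = 0.6·0.4000 / (0.6·0.4000 + 0.1·0.6000) ≈ 0.8000
After 'flag': P(supplier A) = 0.4·0.8000 / (0.4·0.8000 + 0.9·0.2000) ≈ 0.6400
After 'pass': P(supplier A) = 0.6·0.6400 / (0.6·0.6400 + 0.1·0.3600) ≈ 0.9143

0.9143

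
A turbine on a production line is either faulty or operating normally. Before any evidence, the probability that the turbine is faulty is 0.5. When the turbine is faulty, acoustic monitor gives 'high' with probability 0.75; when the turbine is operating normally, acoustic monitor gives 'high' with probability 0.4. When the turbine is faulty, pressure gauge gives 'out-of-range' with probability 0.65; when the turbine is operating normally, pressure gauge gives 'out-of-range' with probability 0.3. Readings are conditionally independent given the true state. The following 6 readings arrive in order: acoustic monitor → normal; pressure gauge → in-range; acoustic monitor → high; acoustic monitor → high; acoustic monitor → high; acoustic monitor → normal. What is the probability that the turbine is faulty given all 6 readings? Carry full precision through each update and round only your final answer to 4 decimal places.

0.3640

After acoustic monitor='normal': P(faulty) = 0.25·0.5000 / (0.25·0.5000 + 0.6·0.5000) ≈ 0.2941
After pressure gauge='in-range': P(faulty) = 0.35·0.2941 / (0.35·0.2941 + 0.7·0.7059) ≈ 0.1724
After acoustic monitor='high': P(faulty) = 0.75·0.1724 / (0.75·0.1724 + 0.4·0.8276) ≈ 0.2809
After acoustic monitor='high': P(faulty) = 0.75·0.2809 / (0.75·0.2809 + 0.4·0.7191) ≈ 0.4228
After acoustic monitor='high': P(faulty) = 0.75·0.4228 / (0.75·0.4228 + 0.4·0.5772) ≈ 0.5786
After acoustic monitor='normal': P(faulty) = 0.25·0.5786 / (0.25·0.5786 + 0.6·0.4214) ≈ 0.3640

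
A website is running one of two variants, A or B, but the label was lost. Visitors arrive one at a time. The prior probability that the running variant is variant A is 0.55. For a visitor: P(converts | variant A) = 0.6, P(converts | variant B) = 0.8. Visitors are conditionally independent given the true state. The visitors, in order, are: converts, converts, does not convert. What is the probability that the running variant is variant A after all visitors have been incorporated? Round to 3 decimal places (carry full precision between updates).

0.579

After 'converts': P(A) = 0.6·0.5500 / (0.6·0.5500 + 0.8·0.4500) ≈ 0.4783
After 'converts': P(A) = 0.6·0.4783 / (0.6·0.4783 + 0.8·0.5217) ≈ 0.4074
After 'does not convert': P(A) = 0.4·0.4074 / (0.4·0.4074 + 0.2·0.5926) ≈ 0.5789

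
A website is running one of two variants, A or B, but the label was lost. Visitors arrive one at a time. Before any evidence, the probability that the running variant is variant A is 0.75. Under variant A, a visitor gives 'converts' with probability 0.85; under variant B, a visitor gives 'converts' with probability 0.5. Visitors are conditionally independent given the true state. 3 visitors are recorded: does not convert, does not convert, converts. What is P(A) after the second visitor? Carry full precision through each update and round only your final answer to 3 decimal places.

0.213

After 'does not convert': P(A) = 0.15·0.7500 / (0.15·0.7500 + 0.5·0.2500) ≈ 0.4737
After 'does not convert': P(A) = 0.15·0.4737 / (0.15·0.4737 + 0.5·0.5263) ≈ 0.2126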